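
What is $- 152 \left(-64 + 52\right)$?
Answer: $1824$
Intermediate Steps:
$- 152 \left(-64 + 52\right) = \left(-152\right) \left(-12\right) = 1824$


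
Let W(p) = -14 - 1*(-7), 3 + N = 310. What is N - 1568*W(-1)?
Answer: 11283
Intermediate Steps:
N = 307 (N = -3 + 310 = 307)
W(p) = -7 (W(p) = -14 + 7 = -7)
N - 1568*W(-1) = 307 - 1568*(-7) = 307 + 10976 = 11283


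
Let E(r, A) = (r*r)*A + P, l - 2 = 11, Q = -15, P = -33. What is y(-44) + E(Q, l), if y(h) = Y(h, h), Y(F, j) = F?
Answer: 2848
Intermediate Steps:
y(h) = h
l = 13 (l = 2 + 11 = 13)
E(r, A) = -33 + A*r² (E(r, A) = (r*r)*A - 33 = r²*A - 33 = A*r² - 33 = -33 + A*r²)
y(-44) + E(Q, l) = -44 + (-33 + 13*(-15)²) = -44 + (-33 + 13*225) = -44 + (-33 + 2925) = -44 + 2892 = 2848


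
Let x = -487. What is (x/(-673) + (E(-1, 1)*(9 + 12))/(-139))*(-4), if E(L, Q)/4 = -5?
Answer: -1401412/93547 ≈ -14.981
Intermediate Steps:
E(L, Q) = -20 (E(L, Q) = 4*(-5) = -20)
(x/(-673) + (E(-1, 1)*(9 + 12))/(-139))*(-4) = (-487/(-673) - 20*(9 + 12)/(-139))*(-4) = (-487*(-1/673) - 20*21*(-1/139))*(-4) = (487/673 - 420*(-1/139))*(-4) = (487/673 + 420/139)*(-4) = (350353/93547)*(-4) = -1401412/93547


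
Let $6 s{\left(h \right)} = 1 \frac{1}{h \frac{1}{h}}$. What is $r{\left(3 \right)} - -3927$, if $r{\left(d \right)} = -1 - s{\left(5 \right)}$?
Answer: $\frac{23555}{6} \approx 3925.8$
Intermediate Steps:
$s{\left(h \right)} = \frac{1}{6}$ ($s{\left(h \right)} = \frac{1 \frac{1}{h \frac{1}{h}}}{6} = \frac{1 \cdot 1^{-1}}{6} = \frac{1 \cdot 1}{6} = \frac{1}{6} \cdot 1 = \frac{1}{6}$)
$r{\left(d \right)} = - \frac{7}{6}$ ($r{\left(d \right)} = -1 - \frac{1}{6} = - \frac{7}{6}$)
$r{\left(3 \right)} - -3927 = - \frac{7}{6} - -3927 = - \frac{7}{6} + 3927 = \frac{23555}{6}$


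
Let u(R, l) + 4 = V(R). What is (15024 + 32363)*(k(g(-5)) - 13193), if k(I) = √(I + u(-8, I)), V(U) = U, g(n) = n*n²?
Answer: -625176691 + 47387*I*√137 ≈ -6.2518e+8 + 5.5465e+5*I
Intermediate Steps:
g(n) = n³
u(R, l) = -4 + R
k(I) = √(-12 + I) (k(I) = √(I + (-4 - 8)) = √(I - 12) = √(-12 + I))
(15024 + 32363)*(k(g(-5)) - 13193) = (15024 + 32363)*(√(-12 + (-5)³) - 13193) = 47387*(√(-12 - 125) - 13193) = 47387*(√(-137) - 13193) = 47387*(I*√137 - 13193) = 47387*(-13193 + I*√137) = -625176691 + 47387*I*√137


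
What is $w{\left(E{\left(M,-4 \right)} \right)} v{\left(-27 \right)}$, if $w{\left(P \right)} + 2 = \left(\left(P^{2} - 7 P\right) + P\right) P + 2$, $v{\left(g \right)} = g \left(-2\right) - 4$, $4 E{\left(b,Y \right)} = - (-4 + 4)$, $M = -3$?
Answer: $0$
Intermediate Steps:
$E{\left(b,Y \right)} = 0$ ($E{\left(b,Y \right)} = \frac{\left(-1\right) \left(-4 + 4\right)}{4} = \frac{\left(-1\right) 0}{4} = \frac{1}{4} \cdot 0 = 0$)
$v{\left(g \right)} = -4 - 2 g$ ($v{\left(g \right)} = - 2 g - 4 = -4 - 2 g$)
$w{\left(P \right)} = P \left(P^{2} - 6 P\right)$ ($w{\left(P \right)} = -2 + \left(\left(\left(P^{2} - 7 P\right) + P\right) P + 2\right) = -2 + \left(\left(P^{2} - 6 P\right) P + 2\right) = -2 + \left(P \left(P^{2} - 6 P\right) + 2\right) = -2 + \left(2 + P \left(P^{2} - 6 P\right)\right) = P \left(P^{2} - 6 P\right)$)
$w{\left(E{\left(M,-4 \right)} \right)} v{\left(-27 \right)} = 0^{2} \left(-6 + 0\right) \left(-4 - -54\right) = 0 \left(-6\right) \left(-4 + 54\right) = 0 \cdot 50 = 0$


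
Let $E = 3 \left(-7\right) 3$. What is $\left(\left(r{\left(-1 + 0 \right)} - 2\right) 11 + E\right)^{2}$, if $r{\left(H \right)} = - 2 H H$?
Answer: $11449$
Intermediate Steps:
$r{\left(H \right)} = - 2 H^{2}$
$E = -63$ ($E = \left(-21\right) 3 = -63$)
$\left(\left(r{\left(-1 + 0 \right)} - 2\right) 11 + E\right)^{2} = \left(\left(- 2 \left(-1 + 0\right)^{2} - 2\right) 11 - 63\right)^{2} = \left(\left(- 2 \left(-1\right)^{2} - 2\right) 11 - 63\right)^{2} = \left(\left(\left(-2\right) 1 - 2\right) 11 - 63\right)^{2} = \left(\left(-2 - 2\right) 11 - 63\right)^{2} = \left(\left(-4\right) 11 - 63\right)^{2} = \left(-44 - 63\right)^{2} = \left(-107\right)^{2} = 11449$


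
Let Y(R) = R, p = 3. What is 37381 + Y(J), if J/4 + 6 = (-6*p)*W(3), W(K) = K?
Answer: 37141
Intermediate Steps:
J = -240 (J = -24 + 4*(-6*3*3) = -24 + 4*(-18*3) = -24 + 4*(-54) = -24 - 216 = -240)
37381 + Y(J) = 37381 - 240 = 37141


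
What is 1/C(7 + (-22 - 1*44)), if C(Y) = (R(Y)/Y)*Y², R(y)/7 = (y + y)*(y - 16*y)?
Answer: 1/43129590 ≈ 2.3186e-8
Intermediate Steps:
R(y) = -210*y² (R(y) = 7*((y + y)*(y - 16*y)) = 7*((2*y)*(-15*y)) = 7*(-30*y²) = -210*y²)
C(Y) = -210*Y³ (C(Y) = ((-210*Y²)/Y)*Y² = (-210*Y)*Y² = -210*Y³)
1/C(7 + (-22 - 1*44)) = 1/(-210*(7 + (-22 - 1*44))³) = 1/(-210*(7 + (-22 - 44))³) = 1/(-210*(7 - 66)³) = 1/(-210*(-59)³) = 1/(-210*(-205379)) = 1/43129590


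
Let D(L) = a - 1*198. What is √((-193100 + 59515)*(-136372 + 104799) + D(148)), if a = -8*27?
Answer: √4217678791 ≈ 64944.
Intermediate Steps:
a = -216
D(L) = -414 (D(L) = -216 - 1*198 = -216 - 198 = -414)
√((-193100 + 59515)*(-136372 + 104799) + D(148)) = √((-193100 + 59515)*(-136372 + 104799) - 414) = √(-133585*(-31573) - 414) = √(4217679205 - 414) = √4217678791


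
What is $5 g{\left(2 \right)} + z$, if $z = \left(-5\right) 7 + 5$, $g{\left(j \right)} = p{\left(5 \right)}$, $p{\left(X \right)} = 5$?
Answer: $-5$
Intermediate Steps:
$g{\left(j \right)} = 5$
$z = -30$ ($z = -35 + 5 = -30$)
$5 g{\left(2 \right)} + z = 5 \cdot 5 - 30 = 25 - 30 = -5$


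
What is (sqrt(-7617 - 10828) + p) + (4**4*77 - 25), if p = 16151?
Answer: 35838 + I*sqrt(18445) ≈ 35838.0 + 135.81*I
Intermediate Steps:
(sqrt(-7617 - 10828) + p) + (4**4*77 - 25) = (sqrt(-7617 - 10828) + 16151) + (4**4*77 - 25) = (sqrt(-18445) + 16151) + (256*77 - 25) = (I*sqrt(18445) + 16151) + (19712 - 25) = (16151 + I*sqrt(18445)) + 19687 = 35838 + I*sqrt(18445)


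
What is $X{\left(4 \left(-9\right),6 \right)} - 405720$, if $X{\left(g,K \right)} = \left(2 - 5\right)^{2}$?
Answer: $-405711$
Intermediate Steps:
$X{\left(g,K \right)} = 9$ ($X{\left(g,K \right)} = \left(-3\right)^{2} = 9$)
$X{\left(4 \left(-9\right),6 \right)} - 405720 = 9 - 405720 = -405711$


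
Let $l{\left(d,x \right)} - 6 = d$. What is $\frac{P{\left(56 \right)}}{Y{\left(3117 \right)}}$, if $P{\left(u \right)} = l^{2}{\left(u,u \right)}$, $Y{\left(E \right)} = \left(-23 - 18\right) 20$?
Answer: $- \frac{961}{205} \approx -4.6878$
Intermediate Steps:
$l{\left(d,x \right)} = 6 + d$
$Y{\left(E \right)} = -820$ ($Y{\left(E \right)} = \left(-41\right) 20 = -820$)
$P{\left(u \right)} = \left(6 + u\right)^{2}$
$\frac{P{\left(56 \right)}}{Y{\left(3117 \right)}} = \frac{\left(6 + 56\right)^{2}}{-820} = 62^{2} \left(- \frac{1}{820}\right) = 3844 \left(- \frac{1}{820}\right) = - \frac{961}{205}$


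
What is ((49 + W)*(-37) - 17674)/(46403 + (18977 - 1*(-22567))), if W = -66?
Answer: -17045/87947 ≈ -0.19381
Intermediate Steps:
((49 + W)*(-37) - 17674)/(46403 + (18977 - 1*(-22567))) = ((49 - 66)*(-37) - 17674)/(46403 + (18977 - 1*(-22567))) = (-17*(-37) - 17674)/(46403 + (18977 + 22567)) = (629 - 17674)/(46403 + 41544) = -17045/87947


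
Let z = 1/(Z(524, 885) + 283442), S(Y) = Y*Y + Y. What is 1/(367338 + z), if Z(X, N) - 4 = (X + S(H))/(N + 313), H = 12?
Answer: 169784494/62368296457571 ≈ 2.7223e-6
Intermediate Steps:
S(Y) = Y + Y² (S(Y) = Y² + Y = Y + Y²)
Z(X, N) = 4 + (156 + X)/(313 + N) (Z(X, N) = 4 + (X + 12*(1 + 12))/(N + 313) = 4 + (X + 12*13)/(313 + N) = 4 + (X + 156)/(313 + N) = 4 + (156 + X)/(313 + N))
z = 599/169784494 (z = 1/((1408 + 524 + 4*885)/(313 + 885) + 283442) = 1/((1408 + 524 + 3540)/1198 + 283442) = 1/((1/1198)*5472 + 283442) = 1/(2736/599 + 283442) = 1/(169784494/599) = 599/169784494 ≈ 3.5280e-6)
1/(367338 + z) = 1/(367338 + 599/169784494) = 1/(62368296457571/169784494) = 169784494/62368296457571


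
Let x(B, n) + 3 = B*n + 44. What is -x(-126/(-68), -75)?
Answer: 3331/34 ≈ 97.971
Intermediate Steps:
x(B, n) = 41 + B*n (x(B, n) = -3 + (B*n + 44) = -3 + (44 + B*n) = 41 + B*n)
-x(-126/(-68), -75) = -(41 - 126/(-68)*(-75)) = -(41 - 126*(-1/68)*(-75)) = -(41 + (63/34)*(-75)) = -(41 - 4725/34) = -1*(-3331/34) = 3331/34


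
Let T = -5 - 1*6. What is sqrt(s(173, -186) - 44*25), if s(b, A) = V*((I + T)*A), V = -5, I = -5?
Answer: 2*I*sqrt(3995) ≈ 126.41*I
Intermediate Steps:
T = -11 (T = -5 - 6 = -11)
s(b, A) = 80*A (s(b, A) = -5*(-5 - 11)*A = -(-80)*A = 80*A)
sqrt(s(173, -186) - 44*25) = sqrt(80*(-186) - 44*25) = sqrt(-14880 - 1100) = sqrt(-15980) = 2*I*sqrt(3995)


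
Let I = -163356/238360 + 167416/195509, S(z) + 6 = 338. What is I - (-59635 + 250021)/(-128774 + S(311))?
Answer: 412319438963933/249399712703170 ≈ 1.6532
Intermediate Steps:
S(z) = 332 (S(z) = -6 + 338 = 332)
I = 1991927389/11650381310 (I = -163356*1/238360 + 167416*(1/195509) = -40839/59590 + 167416/195509 = 1991927389/11650381310 ≈ 0.17098)
I - (-59635 + 250021)/(-128774 + S(311)) = 1991927389/11650381310 - (-59635 + 250021)/(-128774 + 332) = 1991927389/11650381310 - 190386/(-128442) = 1991927389/11650381310 - 190386*(-1)/128442 = 1991927389/11650381310 - 1*(-31731/21407) = 1991927389/11650381310 + 31731/21407 = 412319438963933/249399712703170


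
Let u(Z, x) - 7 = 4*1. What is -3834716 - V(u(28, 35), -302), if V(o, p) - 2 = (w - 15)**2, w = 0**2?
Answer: -3834943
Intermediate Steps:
w = 0
u(Z, x) = 11 (u(Z, x) = 7 + 4*1 = 7 + 4 = 11)
V(o, p) = 227 (V(o, p) = 2 + (0 - 15)**2 = 2 + (-15)**2 = 2 + 225 = 227)
-3834716 - V(u(28, 35), -302) = -3834716 - 1*227 = -3834716 - 227 = -3834943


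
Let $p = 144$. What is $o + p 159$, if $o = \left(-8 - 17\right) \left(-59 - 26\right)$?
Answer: $25021$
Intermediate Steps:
$o = 2125$ ($o = \left(-25\right) \left(-85\right) = 2125$)
$o + p 159 = 2125 + 144 \cdot 159 = 2125 + 22896 = 25021$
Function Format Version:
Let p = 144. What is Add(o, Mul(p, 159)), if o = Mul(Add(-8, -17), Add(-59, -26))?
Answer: 25021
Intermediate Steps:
o = 2125 (o = Mul(-25, -85) = 2125)
Add(o, Mul(p, 159)) = Add(2125, Mul(144, 159)) = Add(2125, 22896) = 25021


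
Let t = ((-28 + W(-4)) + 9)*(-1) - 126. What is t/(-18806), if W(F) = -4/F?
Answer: 54/9403 ≈ 0.0057428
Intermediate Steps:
t = -108 (t = ((-28 - 4/(-4)) + 9)*(-1) - 126 = ((-28 - 4*(-1/4)) + 9)*(-1) - 126 = ((-28 + 1) + 9)*(-1) - 126 = (-27 + 9)*(-1) - 126 = -18*(-1) - 126 = 18 - 126 = -108)
t/(-18806) = -108/(-18806) = -108*(-1/18806) = 54/9403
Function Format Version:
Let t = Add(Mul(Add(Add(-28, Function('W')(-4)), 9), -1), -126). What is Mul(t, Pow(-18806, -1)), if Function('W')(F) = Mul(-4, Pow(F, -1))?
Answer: Rational(54, 9403) ≈ 0.0057428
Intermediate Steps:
t = -108 (t = Add(Mul(Add(Add(-28, Mul(-4, Pow(-4, -1))), 9), -1), -126) = Add(Mul(Add(Add(-28, Mul(-4, Rational(-1, 4))), 9), -1), -126) = Add(Mul(Add(Add(-28, 1), 9), -1), -126) = Add(Mul(Add(-27, 9), -1), -126) = Add(Mul(-18, -1), -126) = Add(18, -126) = -108)
Mul(t, Pow(-18806, -1)) = Mul(-108, Pow(-18806, -1)) = Mul(-108, Rational(-1, 18806)) = Rational(54, 9403)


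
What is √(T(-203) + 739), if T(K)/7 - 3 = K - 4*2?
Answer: I*√717 ≈ 26.777*I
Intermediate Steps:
T(K) = -35 + 7*K (T(K) = 21 + 7*(K - 4*2) = 21 + 7*(K - 8) = 21 + 7*(-8 + K) = 21 + (-56 + 7*K) = -35 + 7*K)
√(T(-203) + 739) = √((-35 + 7*(-203)) + 739) = √((-35 - 1421) + 739) = √(-1456 + 739) = √(-717) = I*√717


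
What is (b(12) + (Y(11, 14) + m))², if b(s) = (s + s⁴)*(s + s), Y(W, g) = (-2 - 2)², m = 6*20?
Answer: 248091655744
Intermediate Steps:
m = 120
Y(W, g) = 16 (Y(W, g) = (-4)² = 16)
b(s) = 2*s*(s + s⁴) (b(s) = (s + s⁴)*(2*s) = 2*s*(s + s⁴))
(b(12) + (Y(11, 14) + m))² = (2*12²*(1 + 12³) + (16 + 120))² = (2*144*(1 + 1728) + 136)² = (2*144*1729 + 136)² = (497952 + 136)² = 498088² = 248091655744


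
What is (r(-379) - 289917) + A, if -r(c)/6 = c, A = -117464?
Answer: -405107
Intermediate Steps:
r(c) = -6*c
(r(-379) - 289917) + A = (-6*(-379) - 289917) - 117464 = (2274 - 289917) - 117464 = -287643 - 117464 = -405107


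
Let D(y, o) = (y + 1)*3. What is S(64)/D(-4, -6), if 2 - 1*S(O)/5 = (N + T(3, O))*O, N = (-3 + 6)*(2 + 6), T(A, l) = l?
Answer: 28150/9 ≈ 3127.8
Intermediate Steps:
N = 24 (N = 3*8 = 24)
D(y, o) = 3 + 3*y (D(y, o) = (1 + y)*3 = 3 + 3*y)
S(O) = 10 - 5*O*(24 + O) (S(O) = 10 - 5*(24 + O)*O = 10 - 5*O*(24 + O))
S(64)/D(-4, -6) = (10 - 120*64 - 5*64²)/(3 + 3*(-4)) = (10 - 7680 - 5*4096)/(3 - 12) = (10 - 7680 - 20480)/(-9) = -28150*(-⅑) = 28150/9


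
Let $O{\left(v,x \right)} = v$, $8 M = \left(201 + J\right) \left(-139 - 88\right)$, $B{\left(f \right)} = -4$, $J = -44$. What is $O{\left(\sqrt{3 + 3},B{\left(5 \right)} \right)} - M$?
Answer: $\frac{35639}{8} + \sqrt{6} \approx 4457.3$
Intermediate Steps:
$M = - \frac{35639}{8}$ ($M = \frac{\left(201 - 44\right) \left(-139 - 88\right)}{8} = \frac{157 \left(-227\right)}{8} = \frac{1}{8} \left(-35639\right) = - \frac{35639}{8} \approx -4454.9$)
$O{\left(\sqrt{3 + 3},B{\left(5 \right)} \right)} - M = \sqrt{3 + 3} - - \frac{35639}{8} = \sqrt{6} + \frac{35639}{8} = \frac{35639}{8} + \sqrt{6}$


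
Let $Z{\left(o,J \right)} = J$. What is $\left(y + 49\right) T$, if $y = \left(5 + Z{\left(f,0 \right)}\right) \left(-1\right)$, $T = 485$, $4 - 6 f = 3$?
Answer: $21340$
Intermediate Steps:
$f = \frac{1}{6}$ ($f = \frac{2}{3} - \frac{1}{2} = \frac{1}{6} \approx 0.16667$)
$y = -5$ ($y = \left(5 + 0\right) \left(-1\right) = 5 \left(-1\right) = -5$)
$\left(y + 49\right) T = \left(-5 + 49\right) 485 = 44 \cdot 485 = 21340$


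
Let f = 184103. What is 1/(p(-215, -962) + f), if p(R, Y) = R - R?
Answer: 1/184103 ≈ 5.4317e-6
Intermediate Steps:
p(R, Y) = 0
1/(p(-215, -962) + f) = 1/(0 + 184103) = 1/184103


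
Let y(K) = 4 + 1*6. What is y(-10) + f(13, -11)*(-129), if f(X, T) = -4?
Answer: 526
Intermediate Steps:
y(K) = 10 (y(K) = 4 + 6 = 10)
y(-10) + f(13, -11)*(-129) = 10 - 4*(-129) = 10 + 516 = 526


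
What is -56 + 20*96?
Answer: 1864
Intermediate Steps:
-56 + 20*96 = -56 + 1920 = 1864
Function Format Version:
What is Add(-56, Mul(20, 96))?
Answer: 1864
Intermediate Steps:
Add(-56, Mul(20, 96)) = Add(-56, 1920) = 1864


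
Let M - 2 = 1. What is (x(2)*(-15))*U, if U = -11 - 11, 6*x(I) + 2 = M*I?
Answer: 220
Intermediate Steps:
M = 3 (M = 2 + 1 = 3)
x(I) = -1/3 + I/2 (x(I) = -1/3 + (3*I)/6 = -1/3 + I/2)
U = -22
(x(2)*(-15))*U = ((-1/3 + (1/2)*2)*(-15))*(-22) = ((-1/3 + 1)*(-15))*(-22) = ((2/3)*(-15))*(-22) = -10*(-22) = 220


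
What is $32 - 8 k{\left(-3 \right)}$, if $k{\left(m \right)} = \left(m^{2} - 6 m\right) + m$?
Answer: $-160$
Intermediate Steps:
$k{\left(m \right)} = m^{2} - 5 m$
$32 - 8 k{\left(-3 \right)} = 32 - 8 \left(- 3 \left(-5 - 3\right)\right) = 32 - 8 \left(\left(-3\right) \left(-8\right)\right) = 32 - 192 = -160$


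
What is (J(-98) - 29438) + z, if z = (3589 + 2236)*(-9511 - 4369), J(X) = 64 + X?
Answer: -80880472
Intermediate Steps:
z = -80851000 (z = 5825*(-13880) = -80851000)
(J(-98) - 29438) + z = ((64 - 98) - 29438) - 80851000 = (-34 - 29438) - 80851000 = -29472 - 80851000 = -80880472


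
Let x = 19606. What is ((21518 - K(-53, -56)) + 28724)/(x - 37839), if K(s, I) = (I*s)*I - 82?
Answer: -216532/18233 ≈ -11.876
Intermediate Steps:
K(s, I) = -82 + s*I² (K(s, I) = s*I² - 82 = -82 + s*I²)
((21518 - K(-53, -56)) + 28724)/(x - 37839) = ((21518 - (-82 - 53*(-56)²)) + 28724)/(19606 - 37839) = ((21518 - (-82 - 53*3136)) + 28724)/(-18233) = ((21518 - (-82 - 166208)) + 28724)*(-1/18233) = ((21518 - 1*(-166290)) + 28724)*(-1/18233) = ((21518 + 166290) + 28724)*(-1/18233) = (187808 + 28724)*(-1/18233) = 216532*(-1/18233) = -216532/18233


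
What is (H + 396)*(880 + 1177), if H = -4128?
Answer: -7676724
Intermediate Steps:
(H + 396)*(880 + 1177) = (-4128 + 396)*(880 + 1177) = -3732*2057 = -7676724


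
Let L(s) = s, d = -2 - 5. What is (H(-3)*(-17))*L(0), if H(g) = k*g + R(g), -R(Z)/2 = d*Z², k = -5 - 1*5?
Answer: 0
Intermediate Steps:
d = -7
k = -10 (k = -5 - 5 = -10)
R(Z) = 14*Z² (R(Z) = -(-14)*Z² = 14*Z²)
H(g) = -10*g + 14*g²
(H(-3)*(-17))*L(0) = ((2*(-3)*(-5 + 7*(-3)))*(-17))*0 = ((2*(-3)*(-5 - 21))*(-17))*0 = ((2*(-3)*(-26))*(-17))*0 = (156*(-17))*0 = -2652*0 = 0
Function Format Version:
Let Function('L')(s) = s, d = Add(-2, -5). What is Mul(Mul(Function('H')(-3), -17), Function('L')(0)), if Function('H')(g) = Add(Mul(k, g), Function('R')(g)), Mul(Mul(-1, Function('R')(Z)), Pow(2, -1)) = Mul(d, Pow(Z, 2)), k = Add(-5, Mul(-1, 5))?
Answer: 0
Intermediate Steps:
d = -7
k = -10 (k = Add(-5, -5) = -10)
Function('R')(Z) = Mul(14, Pow(Z, 2)) (Function('R')(Z) = Mul(-2, Mul(-7, Pow(Z, 2))) = Mul(14, Pow(Z, 2)))
Function('H')(g) = Add(Mul(-10, g), Mul(14, Pow(g, 2)))
Mul(Mul(Function('H')(-3), -17), Function('L')(0)) = Mul(Mul(Mul(2, -3, Add(-5, Mul(7, -3))), -17), 0) = Mul(Mul(Mul(2, -3, Add(-5, -21)), -17), 0) = Mul(Mul(Mul(2, -3, -26), -17), 0) = Mul(Mul(156, -17), 0) = Mul(-2652, 0) = 0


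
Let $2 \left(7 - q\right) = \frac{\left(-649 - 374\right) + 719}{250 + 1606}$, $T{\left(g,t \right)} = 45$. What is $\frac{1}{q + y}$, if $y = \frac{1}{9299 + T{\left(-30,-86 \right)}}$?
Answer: $\frac{270976}{1919053} \approx 0.1412$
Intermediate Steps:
$q = \frac{1643}{232}$ ($q = 7 - \frac{\left(\left(-649 - 374\right) + 719\right) \frac{1}{250 + 1606}}{2} = 7 - \frac{\left(\left(-649 - 374\right) + 719\right) \frac{1}{1856}}{2} = 7 - \frac{\left(-1023 + 719\right) \frac{1}{1856}}{2} = 7 - \frac{\left(-304\right) \frac{1}{1856}}{2} = 7 - - \frac{19}{232} = 7 + \frac{19}{232} = \frac{1643}{232} \approx 7.0819$)
$y = \frac{1}{9344}$ ($y = \frac{1}{9299 + 45} = \frac{1}{9344} \approx 0.00010702$)
$\frac{1}{q + y} = \frac{1}{\frac{1643}{232} + \frac{1}{9344}} = \frac{1}{\frac{1919053}{270976}} = \frac{270976}{1919053}$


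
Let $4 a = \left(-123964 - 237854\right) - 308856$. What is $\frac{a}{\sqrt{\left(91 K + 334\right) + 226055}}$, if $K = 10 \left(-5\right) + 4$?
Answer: $- \frac{335337 \sqrt{222203}}{444406} \approx -355.69$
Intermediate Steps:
$a = - \frac{335337}{2}$ ($a = \frac{\left(-123964 - 237854\right) - 308856}{4} = \frac{-361818 - 308856}{4} = \frac{1}{4} \left(-670674\right) = - \frac{335337}{2} \approx -1.6767 \cdot 10^{5}$)
$K = -46$ ($K = -50 + 4 = -46$)
$\frac{a}{\sqrt{\left(91 K + 334\right) + 226055}} = - \frac{335337}{2 \sqrt{\left(91 \left(-46\right) + 334\right) + 226055}} = - \frac{335337}{2 \sqrt{\left(-4186 + 334\right) + 226055}} = - \frac{335337}{2 \sqrt{-3852 + 226055}} = - \frac{335337}{2 \sqrt{222203}} = - \frac{335337 \frac{\sqrt{222203}}{222203}}{2} = - \frac{335337 \sqrt{222203}}{444406}$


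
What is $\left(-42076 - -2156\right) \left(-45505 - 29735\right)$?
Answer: $3003580800$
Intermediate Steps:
$\left(-42076 - -2156\right) \left(-45505 - 29735\right) = \left(-42076 + 2156\right) \left(-75240\right) = \left(-39920\right) \left(-75240\right) = 3003580800$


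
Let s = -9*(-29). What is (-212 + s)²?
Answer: 2401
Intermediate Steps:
s = 261
(-212 + s)² = (-212 + 261)² = 49² = 2401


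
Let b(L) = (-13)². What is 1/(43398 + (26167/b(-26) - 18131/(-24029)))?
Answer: 4060901/176866812580 ≈ 2.2960e-5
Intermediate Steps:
b(L) = 169
1/(43398 + (26167/b(-26) - 18131/(-24029))) = 1/(43398 + (26167/169 - 18131/(-24029))) = 1/(43398 + (26167*(1/169) - 18131*(-1/24029))) = 1/(43398 + (26167/169 + 18131/24029)) = 1/(43398 + 631830982/4060901) = 1/(176866812580/4060901) = 4060901/176866812580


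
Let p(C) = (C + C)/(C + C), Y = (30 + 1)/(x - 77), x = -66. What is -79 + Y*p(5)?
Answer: -11328/143 ≈ -79.217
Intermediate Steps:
Y = -31/143 (Y = (30 + 1)/(-66 - 77) = 31/(-143) = 31*(-1/143) = -31/143 ≈ -0.21678)
p(C) = 1 (p(C) = (2*C)/((2*C)) = (2*C)*(1/(2*C)) = 1)
-79 + Y*p(5) = -79 - 31/143*1 = -79 - 31/143 = -11328/143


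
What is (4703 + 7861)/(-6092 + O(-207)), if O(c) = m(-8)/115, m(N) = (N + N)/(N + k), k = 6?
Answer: -120405/58381 ≈ -2.0624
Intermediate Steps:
m(N) = 2*N/(6 + N) (m(N) = (N + N)/(N + 6) = (2*N)/(6 + N) = 2*N/(6 + N))
O(c) = 8/115 (O(c) = (2*(-8)/(6 - 8))/115 = (2*(-8)/(-2))*(1/115) = (2*(-8)*(-½))*(1/115) = 8*(1/115) = 8/115)
(4703 + 7861)/(-6092 + O(-207)) = (4703 + 7861)/(-6092 + 8/115) = 12564/(-700572/115) = 12564*(-115/700572) = -120405/58381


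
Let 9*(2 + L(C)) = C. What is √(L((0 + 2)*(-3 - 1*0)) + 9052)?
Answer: 2*√20361/3 ≈ 95.128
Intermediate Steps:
L(C) = -2 + C/9
√(L((0 + 2)*(-3 - 1*0)) + 9052) = √((-2 + ((0 + 2)*(-3 - 1*0))/9) + 9052) = √((-2 + (2*(-3 + 0))/9) + 9052) = √((-2 + (2*(-3))/9) + 9052) = √((-2 + (⅑)*(-6)) + 9052) = √((-2 - ⅔) + 9052) = √(-8/3 + 9052) = √(27148/3) = 2*√20361/3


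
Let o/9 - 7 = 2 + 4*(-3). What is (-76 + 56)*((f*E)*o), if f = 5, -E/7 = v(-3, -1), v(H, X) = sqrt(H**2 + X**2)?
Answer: -18900*sqrt(10) ≈ -59767.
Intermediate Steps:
o = -27 (o = 63 + 9*(2 + 4*(-3)) = 63 + 9*(2 - 12) = 63 + 9*(-10) = 63 - 90 = -27)
E = -7*sqrt(10) (E = -7*sqrt((-3)**2 + (-1)**2) = -7*sqrt(9 + 1) = -7*sqrt(10) ≈ -22.136)
(-76 + 56)*((f*E)*o) = (-76 + 56)*((5*(-7*sqrt(10)))*(-27)) = -20*(-35*sqrt(10))*(-27) = -18900*sqrt(10)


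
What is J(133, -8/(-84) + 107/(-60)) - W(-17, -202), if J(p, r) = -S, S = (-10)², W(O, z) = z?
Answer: 102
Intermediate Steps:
S = 100
J(p, r) = -100 (J(p, r) = -1*100 = -100)
J(133, -8/(-84) + 107/(-60)) - W(-17, -202) = -100 - 1*(-202) = -100 + 202 = 102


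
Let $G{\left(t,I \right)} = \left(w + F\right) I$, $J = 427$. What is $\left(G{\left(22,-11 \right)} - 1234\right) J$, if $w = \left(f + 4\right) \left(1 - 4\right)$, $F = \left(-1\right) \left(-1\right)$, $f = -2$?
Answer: $-503433$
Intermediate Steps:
$F = 1$
$w = -6$ ($w = \left(-2 + 4\right) \left(1 - 4\right) = 2 \left(-3\right) = -6$)
$G{\left(t,I \right)} = - 5 I$ ($G{\left(t,I \right)} = \left(-6 + 1\right) I = - 5 I$)
$\left(G{\left(22,-11 \right)} - 1234\right) J = \left(\left(-5\right) \left(-11\right) - 1234\right) 427 = \left(55 - 1234\right) 427 = \left(-1179\right) 427 = -503433$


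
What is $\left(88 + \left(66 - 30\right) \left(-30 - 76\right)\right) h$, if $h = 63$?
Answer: $-234864$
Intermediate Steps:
$\left(88 + \left(66 - 30\right) \left(-30 - 76\right)\right) h = \left(88 + \left(66 - 30\right) \left(-30 - 76\right)\right) 63 = \left(88 + 36 \left(-106\right)\right) 63 = \left(88 - 3816\right) 63 = \left(-3728\right) 63 = -234864$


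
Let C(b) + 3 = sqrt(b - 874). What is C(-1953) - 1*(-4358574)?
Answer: 4358571 + I*sqrt(2827) ≈ 4.3586e+6 + 53.17*I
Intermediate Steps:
C(b) = -3 + sqrt(-874 + b) (C(b) = -3 + sqrt(b - 874) = -3 + sqrt(-874 + b))
C(-1953) - 1*(-4358574) = (-3 + sqrt(-874 - 1953)) - 1*(-4358574) = (-3 + sqrt(-2827)) + 4358574 = (-3 + I*sqrt(2827)) + 4358574 = 4358571 + I*sqrt(2827)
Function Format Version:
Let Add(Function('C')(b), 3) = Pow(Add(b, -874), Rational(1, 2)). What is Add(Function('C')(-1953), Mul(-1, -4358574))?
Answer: Add(4358571, Mul(I, Pow(2827, Rational(1, 2)))) ≈ Add(4.3586e+6, Mul(53.170, I))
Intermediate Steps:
Function('C')(b) = Add(-3, Pow(Add(-874, b), Rational(1, 2))) (Function('C')(b) = Add(-3, Pow(Add(b, -874), Rational(1, 2))) = Add(-3, Pow(Add(-874, b), Rational(1, 2))))
Add(Function('C')(-1953), Mul(-1, -4358574)) = Add(Add(-3, Pow(Add(-874, -1953), Rational(1, 2))), Mul(-1, -4358574)) = Add(Add(-3, Pow(-2827, Rational(1, 2))), 4358574) = Add(Add(-3, Mul(I, Pow(2827, Rational(1, 2)))), 4358574) = Add(4358571, Mul(I, Pow(2827, Rational(1, 2))))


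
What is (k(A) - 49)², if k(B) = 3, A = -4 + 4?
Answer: 2116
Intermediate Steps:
A = 0
(k(A) - 49)² = (3 - 49)² = (-46)² = 2116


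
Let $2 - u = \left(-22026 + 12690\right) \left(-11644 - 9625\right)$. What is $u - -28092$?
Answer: $-198539290$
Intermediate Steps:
$u = -198567382$ ($u = 2 - \left(-22026 + 12690\right) \left(-11644 - 9625\right) = 2 - \left(-9336\right) \left(-21269\right) = 2 - 198567384 = -198567382$)
$u - -28092 = -198567382 - -28092 = -198567382 + 28092 = -198539290$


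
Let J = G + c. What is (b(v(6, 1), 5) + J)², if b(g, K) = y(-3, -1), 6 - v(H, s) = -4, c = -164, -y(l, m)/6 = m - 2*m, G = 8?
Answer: 26244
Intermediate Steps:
y(l, m) = 6*m (y(l, m) = -6*(m - 2*m) = -(-6)*m = 6*m)
v(H, s) = 10 (v(H, s) = 6 - 1*(-4) = 6 + 4 = 10)
b(g, K) = -6 (b(g, K) = 6*(-1) = -6)
J = -156 (J = 8 - 164 = -156)
(b(v(6, 1), 5) + J)² = (-6 - 156)² = (-162)² = 26244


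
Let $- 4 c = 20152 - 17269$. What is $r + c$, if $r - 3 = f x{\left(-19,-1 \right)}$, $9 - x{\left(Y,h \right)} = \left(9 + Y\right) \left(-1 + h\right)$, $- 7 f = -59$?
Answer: $- \frac{22693}{28} \approx -810.46$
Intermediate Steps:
$f = \frac{59}{7}$ ($f = \left(- \frac{1}{7}\right) \left(-59\right) = \frac{59}{7} \approx 8.4286$)
$x{\left(Y,h \right)} = 9 - \left(-1 + h\right) \left(9 + Y\right)$ ($x{\left(Y,h \right)} = 9 - \left(9 + Y\right) \left(-1 + h\right) = 9 - \left(-1 + h\right) \left(9 + Y\right)$)
$c = - \frac{2883}{4}$ ($c = - \frac{20152 - 17269}{4} = \left(- \frac{1}{4}\right) 2883 = - \frac{2883}{4} \approx -720.75$)
$r = - \frac{628}{7}$ ($r = 3 + \frac{59 \left(18 - 19 - -9 - \left(-19\right) \left(-1\right)\right)}{7} = 3 + \frac{59 \left(18 - 19 + 9 - 19\right)}{7} = 3 + \frac{59}{7} \left(-11\right) = 3 - \frac{649}{7} = - \frac{628}{7} \approx -89.714$)
$r + c = - \frac{628}{7} - \frac{2883}{4} = - \frac{22693}{28}$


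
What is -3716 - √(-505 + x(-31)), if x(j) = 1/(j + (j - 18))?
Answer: -3716 - 201*I*√5/20 ≈ -3716.0 - 22.472*I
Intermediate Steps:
x(j) = 1/(-18 + 2*j) (x(j) = 1/(j + (-18 + j)) = 1/(-18 + 2*j))
-3716 - √(-505 + x(-31)) = -3716 - √(-505 + 1/(2*(-9 - 31))) = -3716 - √(-505 + (½)/(-40)) = -3716 - √(-505 + (½)*(-1/40)) = -3716 - √(-505 - 1/80) = -3716 - √(-40401/80) = -3716 - 201*I*√5/20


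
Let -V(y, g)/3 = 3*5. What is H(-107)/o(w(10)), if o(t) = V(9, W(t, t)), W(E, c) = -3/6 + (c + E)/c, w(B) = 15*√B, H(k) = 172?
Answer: -172/45 ≈ -3.8222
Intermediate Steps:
W(E, c) = -½ + (E + c)/c (W(E, c) = -3*⅙ + (E + c)/c = -½ + (E + c)/c)
V(y, g) = -45 (V(y, g) = -9*5 = -3*15 = -45)
o(t) = -45
H(-107)/o(w(10)) = 172/(-45) = 172*(-1/45) = -172/45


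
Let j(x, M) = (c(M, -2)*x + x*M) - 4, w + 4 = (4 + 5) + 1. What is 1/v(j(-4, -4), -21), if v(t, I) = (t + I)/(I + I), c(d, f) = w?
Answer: 14/11 ≈ 1.2727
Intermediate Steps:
w = 6 (w = -4 + ((4 + 5) + 1) = -4 + (9 + 1) = -4 + 10 = 6)
c(d, f) = 6
j(x, M) = -4 + 6*x + M*x (j(x, M) = (6*x + x*M) - 4 = (6*x + M*x) - 4 = -4 + 6*x + M*x)
v(t, I) = (I + t)/(2*I) (v(t, I) = (I + t)/((2*I)) = (I + t)*(1/(2*I)) = (I + t)/(2*I))
1/v(j(-4, -4), -21) = 1/((1/2)*(-21 + (-4 + 6*(-4) - 4*(-4)))/(-21)) = 1/((1/2)*(-1/21)*(-21 + (-4 - 24 + 16))) = 1/((1/2)*(-1/21)*(-21 - 12)) = 1/((1/2)*(-1/21)*(-33)) = 1/(11/14) = 14/11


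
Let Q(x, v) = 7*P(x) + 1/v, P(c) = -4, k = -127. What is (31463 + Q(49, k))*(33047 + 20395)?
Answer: 213353503848/127 ≈ 1.6799e+9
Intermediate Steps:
Q(x, v) = -28 + 1/v (Q(x, v) = 7*(-4) + 1/v = -28 + 1/v)
(31463 + Q(49, k))*(33047 + 20395) = (31463 + (-28 + 1/(-127)))*(33047 + 20395) = (31463 + (-28 - 1/127))*53442 = (31463 - 3557/127)*53442 = (3992244/127)*53442 = 213353503848/127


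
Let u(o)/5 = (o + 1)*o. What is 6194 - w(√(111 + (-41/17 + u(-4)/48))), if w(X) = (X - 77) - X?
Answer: 6271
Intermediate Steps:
u(o) = 5*o*(1 + o) (u(o) = 5*((o + 1)*o) = 5*((1 + o)*o) = 5*(o*(1 + o)) = 5*o*(1 + o))
w(X) = -77 (w(X) = (-77 + X) - X = -77)
6194 - w(√(111 + (-41/17 + u(-4)/48))) = 6194 - 1*(-77) = 6194 + 77 = 6271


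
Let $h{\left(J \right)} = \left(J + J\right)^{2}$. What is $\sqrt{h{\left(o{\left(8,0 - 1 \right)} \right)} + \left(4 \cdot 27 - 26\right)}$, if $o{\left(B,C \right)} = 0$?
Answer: $\sqrt{82} \approx 9.0554$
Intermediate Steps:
$h{\left(J \right)} = 4 J^{2}$ ($h{\left(J \right)} = \left(2 J\right)^{2} = 4 J^{2}$)
$\sqrt{h{\left(o{\left(8,0 - 1 \right)} \right)} + \left(4 \cdot 27 - 26\right)} = \sqrt{4 \cdot 0^{2} + \left(4 \cdot 27 - 26\right)} = \sqrt{4 \cdot 0 + \left(108 - 26\right)} = \sqrt{0 + 82} = \sqrt{82}$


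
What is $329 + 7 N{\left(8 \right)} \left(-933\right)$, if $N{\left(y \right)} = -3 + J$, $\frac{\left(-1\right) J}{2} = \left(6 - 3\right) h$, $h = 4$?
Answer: $176666$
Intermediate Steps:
$J = -24$ ($J = - 2 \left(6 - 3\right) 4 = - 2 \cdot 3 \cdot 4 = \left(-2\right) 12 = -24$)
$N{\left(y \right)} = -27$ ($N{\left(y \right)} = -3 - 24 = -27$)
$329 + 7 N{\left(8 \right)} \left(-933\right) = 329 + 7 \left(-27\right) \left(-933\right) = 329 - -176337 = 329 + 176337 = 176666$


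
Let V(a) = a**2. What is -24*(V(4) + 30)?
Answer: -1104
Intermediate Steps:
-24*(V(4) + 30) = -24*(4**2 + 30) = -24*(16 + 30) = -24*46 = -1104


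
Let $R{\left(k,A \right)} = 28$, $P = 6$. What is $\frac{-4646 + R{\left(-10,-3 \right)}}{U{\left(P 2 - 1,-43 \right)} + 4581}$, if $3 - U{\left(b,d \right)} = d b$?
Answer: $- \frac{4618}{5057} \approx -0.91319$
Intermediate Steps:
$U{\left(b,d \right)} = 3 - b d$ ($U{\left(b,d \right)} = 3 - d b = 3 - b d$)
$\frac{-4646 + R{\left(-10,-3 \right)}}{U{\left(P 2 - 1,-43 \right)} + 4581} = \frac{-4646 + 28}{\left(3 - \left(6 \cdot 2 - 1\right) \left(-43\right)\right) + 4581} = - \frac{4618}{\left(3 - \left(12 - 1\right) \left(-43\right)\right) + 4581} = - \frac{4618}{\left(3 - 11 \left(-43\right)\right) + 4581} = - \frac{4618}{\left(3 + 473\right) + 4581} = - \frac{4618}{476 + 4581} = - \frac{4618}{5057}$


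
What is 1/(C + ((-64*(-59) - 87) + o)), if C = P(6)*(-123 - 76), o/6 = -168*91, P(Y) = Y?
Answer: -1/89233 ≈ -1.1207e-5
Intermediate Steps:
o = -91728 (o = 6*(-168*91) = 6*(-15288) = -91728)
C = -1194 (C = 6*(-123 - 76) = 6*(-199) = -1194)
1/(C + ((-64*(-59) - 87) + o)) = 1/(-1194 + ((-64*(-59) - 87) - 91728)) = 1/(-1194 + ((3776 - 87) - 91728)) = 1/(-1194 + (3689 - 91728)) = 1/(-1194 - 88039) = 1/(-89233) = -1/89233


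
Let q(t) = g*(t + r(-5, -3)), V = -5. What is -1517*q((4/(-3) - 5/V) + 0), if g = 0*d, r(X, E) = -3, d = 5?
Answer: 0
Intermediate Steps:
g = 0 (g = 0*5 = 0)
q(t) = 0 (q(t) = 0*(t - 3) = 0*(-3 + t) = 0)
-1517*q((4/(-3) - 5/V) + 0) = -1517*0 = 0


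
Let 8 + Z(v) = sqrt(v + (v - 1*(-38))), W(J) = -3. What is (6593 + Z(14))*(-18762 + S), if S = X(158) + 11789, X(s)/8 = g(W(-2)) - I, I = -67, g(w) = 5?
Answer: -42124245 - 6397*sqrt(66) ≈ -4.2176e+7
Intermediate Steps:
X(s) = 576 (X(s) = 8*(5 - 1*(-67)) = 8*(5 + 67) = 8*72 = 576)
S = 12365 (S = 576 + 11789 = 12365)
Z(v) = -8 + sqrt(38 + 2*v) (Z(v) = -8 + sqrt(v + (v - 1*(-38))) = -8 + sqrt(v + (v + 38)) = -8 + sqrt(v + (38 + v)) = -8 + sqrt(38 + 2*v))
(6593 + Z(14))*(-18762 + S) = (6593 + (-8 + sqrt(38 + 2*14)))*(-18762 + 12365) = (6593 + (-8 + sqrt(38 + 28)))*(-6397) = (6593 + (-8 + sqrt(66)))*(-6397) = (6585 + sqrt(66))*(-6397) = -42124245 - 6397*sqrt(66)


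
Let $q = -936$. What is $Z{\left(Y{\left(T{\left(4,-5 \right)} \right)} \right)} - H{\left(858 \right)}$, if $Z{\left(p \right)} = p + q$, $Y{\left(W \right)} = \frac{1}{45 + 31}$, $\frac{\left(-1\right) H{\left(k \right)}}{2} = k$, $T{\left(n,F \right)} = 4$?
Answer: $\frac{59281}{76} \approx 780.01$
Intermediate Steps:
$H{\left(k \right)} = - 2 k$
$Y{\left(W \right)} = \frac{1}{76}$
$Z{\left(p \right)} = -936 + p$ ($Z{\left(p \right)} = p - 936 = -936 + p$)
$Z{\left(Y{\left(T{\left(4,-5 \right)} \right)} \right)} - H{\left(858 \right)} = \left(-936 + \frac{1}{76}\right) - \left(-2\right) 858 = - \frac{71135}{76} - -1716 = - \frac{71135}{76} + 1716 = \frac{59281}{76}$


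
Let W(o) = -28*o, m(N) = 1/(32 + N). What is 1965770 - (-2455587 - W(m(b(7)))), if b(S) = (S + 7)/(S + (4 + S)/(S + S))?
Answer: 4072069034/921 ≈ 4.4214e+6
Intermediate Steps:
b(S) = (7 + S)/(S + (4 + S)/(2*S)) (b(S) = (7 + S)/(S + (4 + S)/((2*S))) = (7 + S)/(S + (4 + S)*(1/(2*S))) = (7 + S)/(S + (4 + S)/(2*S)))
1965770 - (-2455587 - W(m(b(7)))) = 1965770 - (-2455587 - (-28)/(32 + 2*7*(7 + 7)/(4 + 7 + 2*7**2))) = 1965770 - (-2455587 - (-28)/(32 + 2*7*14/(4 + 7 + 2*49))) = 1965770 - (-2455587 - (-28)/(32 + 2*7*14/(4 + 7 + 98))) = 1965770 - (-2455587 - (-28)/(32 + 2*7*14/109)) = 1965770 - (-2455587 - (-28)/(32 + 2*7*(1/109)*14)) = 1965770 - (-2455587 - (-28)/(32 + 196/109)) = 1965770 - (-2455587 - (-28)/3684/109) = 1965770 - (-2455587 - (-28)*109/3684) = 1965770 - (-2455587 - 1*(-763/921)) = 1965770 - (-2455587 + 763/921) = 1965770 - 1*(-2261594864/921) = 1965770 + 2261594864/921 = 4072069034/921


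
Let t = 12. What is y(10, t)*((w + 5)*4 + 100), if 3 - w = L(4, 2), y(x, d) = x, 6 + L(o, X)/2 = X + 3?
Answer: 1400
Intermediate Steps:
L(o, X) = -6 + 2*X (L(o, X) = -12 + 2*(X + 3) = -12 + 2*(3 + X) = -12 + (6 + 2*X) = -6 + 2*X)
w = 5 (w = 3 - (-6 + 2*2) = 3 - (-6 + 4) = 3 - 1*(-2) = 3 + 2 = 5)
y(10, t)*((w + 5)*4 + 100) = 10*((5 + 5)*4 + 100) = 10*(10*4 + 100) = 10*(40 + 100) = 10*140 = 1400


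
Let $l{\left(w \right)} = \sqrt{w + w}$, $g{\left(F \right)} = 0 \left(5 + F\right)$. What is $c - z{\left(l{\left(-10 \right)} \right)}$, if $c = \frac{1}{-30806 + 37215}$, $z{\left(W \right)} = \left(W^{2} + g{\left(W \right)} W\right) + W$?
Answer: $\frac{128181}{6409} - 2 i \sqrt{5} \approx 20.0 - 4.4721 i$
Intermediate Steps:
$g{\left(F \right)} = 0$
$l{\left(w \right)} = \sqrt{2} \sqrt{w}$ ($l{\left(w \right)} = \sqrt{2 w} = \sqrt{2} \sqrt{w}$)
$z{\left(W \right)} = W + W^{2}$ ($z{\left(W \right)} = \left(W^{2} + 0 W\right) + W = \left(W^{2} + 0\right) + W = W^{2} + W = W + W^{2}$)
$c = \frac{1}{6409} \approx 0.00015603$
$c - z{\left(l{\left(-10 \right)} \right)} = \frac{1}{6409} - \sqrt{2} \sqrt{-10} \left(1 + \sqrt{2} \sqrt{-10}\right) = \frac{1}{6409} - \sqrt{2} i \sqrt{10} \left(1 + \sqrt{2} i \sqrt{10}\right) = \frac{1}{6409} - 2 i \sqrt{5} \left(1 + 2 i \sqrt{5}\right)$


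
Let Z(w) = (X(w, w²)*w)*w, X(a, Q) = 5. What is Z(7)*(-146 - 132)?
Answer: -68110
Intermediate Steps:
Z(w) = 5*w² (Z(w) = (5*w)*w = 5*w²)
Z(7)*(-146 - 132) = (5*7²)*(-146 - 132) = (5*49)*(-278) = 245*(-278) = -68110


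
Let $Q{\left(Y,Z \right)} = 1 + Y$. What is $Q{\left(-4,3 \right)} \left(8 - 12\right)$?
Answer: $12$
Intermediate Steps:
$Q{\left(-4,3 \right)} \left(8 - 12\right) = \left(1 - 4\right) \left(8 - 12\right) = \left(-3\right) \left(-4\right) = 12$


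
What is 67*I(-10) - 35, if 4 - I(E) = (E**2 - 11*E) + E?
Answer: -13167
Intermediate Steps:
I(E) = 4 - E**2 + 10*E (I(E) = 4 - ((E**2 - 11*E) + E) = 4 - (E**2 - 10*E) = 4 + (-E**2 + 10*E) = 4 - E**2 + 10*E)
67*I(-10) - 35 = 67*(4 - 1*(-10)**2 + 10*(-10)) - 35 = 67*(4 - 1*100 - 100) - 35 = 67*(4 - 100 - 100) - 35 = 67*(-196) - 35 = -13132 - 35 = -13167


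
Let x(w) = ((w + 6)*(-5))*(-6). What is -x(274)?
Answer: -8400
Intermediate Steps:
x(w) = 180 + 30*w (x(w) = ((6 + w)*(-5))*(-6) = (-30 - 5*w)*(-6) = 180 + 30*w)
-x(274) = -(180 + 30*274) = -(180 + 8220) = -1*8400 = -8400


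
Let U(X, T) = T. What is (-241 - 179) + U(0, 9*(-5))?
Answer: -465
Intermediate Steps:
(-241 - 179) + U(0, 9*(-5)) = (-241 - 179) + 9*(-5) = -420 - 45 = -465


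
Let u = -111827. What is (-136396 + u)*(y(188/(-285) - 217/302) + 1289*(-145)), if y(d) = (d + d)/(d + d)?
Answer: 46393871592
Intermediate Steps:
y(d) = 1 (y(d) = (2*d)/((2*d)) = (2*d)*(1/(2*d)) = 1)
(-136396 + u)*(y(188/(-285) - 217/302) + 1289*(-145)) = (-136396 - 111827)*(1 + 1289*(-145)) = -248223*(1 - 186905) = -248223*(-186904) = 46393871592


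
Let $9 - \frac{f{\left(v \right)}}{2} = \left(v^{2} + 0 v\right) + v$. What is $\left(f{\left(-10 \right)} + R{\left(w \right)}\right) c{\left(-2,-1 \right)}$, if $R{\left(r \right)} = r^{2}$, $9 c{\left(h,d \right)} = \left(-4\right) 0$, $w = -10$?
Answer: $0$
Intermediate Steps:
$c{\left(h,d \right)} = 0$ ($c{\left(h,d \right)} = \frac{\left(-4\right) 0}{9} = \frac{1}{9} \cdot 0 = 0$)
$f{\left(v \right)} = 18 - 2 v - 2 v^{2}$ ($f{\left(v \right)} = 18 - 2 \left(\left(v^{2} + 0 v\right) + v\right) = 18 - 2 \left(\left(v^{2} + 0\right) + v\right) = 18 - 2 \left(v^{2} + v\right) = 18 - 2 \left(v + v^{2}\right) = 18 - \left(2 v + 2 v^{2}\right) = 18 - 2 v - 2 v^{2}$)
$\left(f{\left(-10 \right)} + R{\left(w \right)}\right) c{\left(-2,-1 \right)} = \left(\left(18 - -20 - 2 \left(-10\right)^{2}\right) + \left(-10\right)^{2}\right) 0 = \left(\left(18 + 20 - 200\right) + 100\right) 0 = \left(-162 + 100\right) 0 = \left(-62\right) 0 = 0$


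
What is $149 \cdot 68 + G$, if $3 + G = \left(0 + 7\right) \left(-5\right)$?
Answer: $10094$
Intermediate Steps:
$G = -38$ ($G = -3 + \left(0 + 7\right) \left(-5\right) = -3 + 7 \left(-5\right) = -3 - 35 = -38$)
$149 \cdot 68 + G = 149 \cdot 68 - 38 = 10132 - 38 = 10094$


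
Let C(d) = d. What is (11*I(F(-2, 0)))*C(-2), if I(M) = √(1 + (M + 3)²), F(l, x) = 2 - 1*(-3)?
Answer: -22*√65 ≈ -177.37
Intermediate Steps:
F(l, x) = 5 (F(l, x) = 2 + 3 = 5)
I(M) = √(1 + (3 + M)²)
(11*I(F(-2, 0)))*C(-2) = (11*√(1 + (3 + 5)²))*(-2) = (11*√(1 + 8²))*(-2) = (11*√(1 + 64))*(-2) = (11*√65)*(-2) = -22*√65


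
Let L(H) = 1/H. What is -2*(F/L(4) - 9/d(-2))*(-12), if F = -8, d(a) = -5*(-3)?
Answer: -3912/5 ≈ -782.40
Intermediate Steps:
d(a) = 15
-2*(F/L(4) - 9/d(-2))*(-12) = -2*(-8/(1/4) - 9/15)*(-12) = -2*(-8/1/4 - 9*1/15)*(-12) = -2*(-8*4 - 3/5)*(-12) = -2*(-32 - 3/5)*(-12) = -2*(-163/5)*(-12) = (326/5)*(-12) = -3912/5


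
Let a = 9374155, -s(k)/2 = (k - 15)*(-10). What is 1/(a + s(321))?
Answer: 1/9380275 ≈ 1.0661e-7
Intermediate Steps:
s(k) = -300 + 20*k (s(k) = -2*(k - 15)*(-10) = -2*(-15 + k)*(-10) = -2*(150 - 10*k) = -300 + 20*k)
1/(a + s(321)) = 1/(9374155 + (-300 + 20*321)) = 1/(9374155 + (-300 + 6420)) = 1/(9374155 + 6120) = 1/9380275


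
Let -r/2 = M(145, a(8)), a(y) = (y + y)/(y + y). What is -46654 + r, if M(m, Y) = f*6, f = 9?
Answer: -46762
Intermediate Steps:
a(y) = 1 (a(y) = (2*y)/((2*y)) = (2*y)*(1/(2*y)) = 1)
M(m, Y) = 54 (M(m, Y) = 9*6 = 54)
r = -108 (r = -2*54 = -108)
-46654 + r = -46654 - 108 = -46762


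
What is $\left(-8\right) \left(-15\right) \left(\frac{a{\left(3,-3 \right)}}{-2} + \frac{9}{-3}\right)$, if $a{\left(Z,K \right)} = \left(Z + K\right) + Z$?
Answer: $-540$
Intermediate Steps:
$a{\left(Z,K \right)} = K + 2 Z$ ($a{\left(Z,K \right)} = \left(K + Z\right) + Z = K + 2 Z$)
$\left(-8\right) \left(-15\right) \left(\frac{a{\left(3,-3 \right)}}{-2} + \frac{9}{-3}\right) = \left(-8\right) \left(-15\right) \left(\frac{-3 + 2 \cdot 3}{-2} + \frac{9}{-3}\right) = 120 \left(\left(-3 + 6\right) \left(- \frac{1}{2}\right) + 9 \left(- \frac{1}{3}\right)\right) = 120 \left(3 \left(- \frac{1}{2}\right) - 3\right) = 120 \left(- \frac{3}{2} - 3\right) = 120 \left(- \frac{9}{2}\right) = -540$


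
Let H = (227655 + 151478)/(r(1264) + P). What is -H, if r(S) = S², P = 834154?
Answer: -379133/2431850 ≈ -0.15590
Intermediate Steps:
H = 379133/2431850 (H = (227655 + 151478)/(1264² + 834154) = 379133/(1597696 + 834154) = 379133/2431850 ≈ 0.15590)
-H = -1*379133/2431850 = -379133/2431850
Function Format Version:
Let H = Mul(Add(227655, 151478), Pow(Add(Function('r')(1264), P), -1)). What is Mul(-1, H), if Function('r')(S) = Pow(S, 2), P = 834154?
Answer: Rational(-379133, 2431850) ≈ -0.15590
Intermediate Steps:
H = Rational(379133, 2431850) (H = Mul(Add(227655, 151478), Pow(Add(Pow(1264, 2), 834154), -1)) = Mul(379133, Pow(Add(1597696, 834154), -1)) = Mul(379133, Pow(2431850, -1)) = Mul(379133, Rational(1, 2431850)) = Rational(379133, 2431850) ≈ 0.15590)
Mul(-1, H) = Mul(-1, Rational(379133, 2431850)) = Rational(-379133, 2431850)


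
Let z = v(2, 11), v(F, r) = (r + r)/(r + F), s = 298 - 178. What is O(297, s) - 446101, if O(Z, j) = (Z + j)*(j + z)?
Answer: -5139619/13 ≈ -3.9536e+5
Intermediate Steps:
s = 120
v(F, r) = 2*r/(F + r) (v(F, r) = (2*r)/(F + r) = 2*r/(F + r))
z = 22/13 (z = 2*11/(2 + 11) = 2*11/13 = 2*11*(1/13) = 22/13 ≈ 1.6923)
O(Z, j) = (22/13 + j)*(Z + j) (O(Z, j) = (Z + j)*(j + 22/13) = (Z + j)*(22/13 + j) = (22/13 + j)*(Z + j))
O(297, s) - 446101 = (120² + (22/13)*297 + (22/13)*120 + 297*120) - 446101 = (14400 + 6534/13 + 2640/13 + 35640) - 446101 = 659694/13 - 446101 = -5139619/13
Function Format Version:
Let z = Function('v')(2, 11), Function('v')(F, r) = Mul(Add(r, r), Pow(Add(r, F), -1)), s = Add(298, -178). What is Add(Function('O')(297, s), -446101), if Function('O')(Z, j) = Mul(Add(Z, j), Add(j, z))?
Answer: Rational(-5139619, 13) ≈ -3.9536e+5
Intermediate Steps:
s = 120
Function('v')(F, r) = Mul(2, r, Pow(Add(F, r), -1)) (Function('v')(F, r) = Mul(Mul(2, r), Pow(Add(F, r), -1)) = Mul(2, r, Pow(Add(F, r), -1)))
z = Rational(22, 13) (z = Mul(2, 11, Pow(Add(2, 11), -1)) = Mul(2, 11, Pow(13, -1)) = Mul(2, 11, Rational(1, 13)) = Rational(22, 13) ≈ 1.6923)
Function('O')(Z, j) = Mul(Add(Rational(22, 13), j), Add(Z, j)) (Function('O')(Z, j) = Mul(Add(Z, j), Add(j, Rational(22, 13))) = Mul(Add(Z, j), Add(Rational(22, 13), j)) = Mul(Add(Rational(22, 13), j), Add(Z, j)))
Add(Function('O')(297, s), -446101) = Add(Add(Pow(120, 2), Mul(Rational(22, 13), 297), Mul(Rational(22, 13), 120), Mul(297, 120)), -446101) = Add(Add(14400, Rational(6534, 13), Rational(2640, 13), 35640), -446101) = Add(Rational(659694, 13), -446101) = Rational(-5139619, 13)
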